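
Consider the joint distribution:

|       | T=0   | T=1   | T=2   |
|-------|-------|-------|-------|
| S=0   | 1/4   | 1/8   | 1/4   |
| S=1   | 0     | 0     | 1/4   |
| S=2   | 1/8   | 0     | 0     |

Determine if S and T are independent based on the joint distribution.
Marginal P(S) (row sums):
  P(S=0) = 1/4 + 1/8 + 1/4 = 5/8
  P(S=1) = 0 + 0 + 1/4 = 1/4
  P(S=2) = 1/8 + 0 + 0 = 1/8
Marginal P(T) (column sums):
  P(T=0) = 1/4 + 0 + 1/8 = 3/8
  P(T=1) = 1/8 + 0 + 0 = 1/8
  P(T=2) = 1/4 + 1/4 + 0 = 1/2

S and T are independent iff P(S=i,T=j) = P(S=i)·P(T=j) for every cell.
  P(S=0)·P(T=0) = 5/8 × 3/8 = 15/64, but P(S=0,T=0) = 1/4 ✗

No, S and T are not independent. Quantitatively, I(S;T) > 0:

H(S) = -[(5/8)·log₂(5/8) + (1/4)·log₂(1/4) + (1/8)·log₂(1/8)]
  = 0.4238 + 0.5000 + 0.3750
  = 1.2988 bits
H(T) = -[(3/8)·log₂(3/8) + (1/8)·log₂(1/8) + (1/2)·log₂(1/2)]
  = 0.5306 + 0.3750 + 0.5000
  = 1.4056 bits
H(S,T) = -[(1/4)·log₂(1/4) + (1/8)·log₂(1/8) + (1/4)·log₂(1/4) + (1/4)·log₂(1/4) + (1/8)·log₂(1/8)]
  = 0.5000 + 0.3750 + 0.5000 + 0.5000 + 0.3750
  = 2.2500 bits
I(S;T) = H(S) + H(T) - H(S,T) = 1.2988 + 1.4056 - 2.2500 = 0.4544 bits > 0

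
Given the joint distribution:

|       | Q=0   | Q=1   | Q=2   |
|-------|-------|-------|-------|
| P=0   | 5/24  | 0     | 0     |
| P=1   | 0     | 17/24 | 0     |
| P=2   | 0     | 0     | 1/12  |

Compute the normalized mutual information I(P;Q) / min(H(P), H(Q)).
Marginal P(P) (row sums):
  P(P=0) = 5/24 + 0 + 0 = 5/24
  P(P=1) = 0 + 17/24 + 0 = 17/24
  P(P=2) = 0 + 0 + 1/12 = 1/12
Marginal P(Q) (column sums):
  P(Q=0) = 5/24 + 0 + 0 = 5/24
  P(Q=1) = 0 + 17/24 + 0 = 17/24
  P(Q=2) = 0 + 0 + 1/12 = 1/12

H(P) = -[(5/24)·log₂(5/24) + (17/24)·log₂(17/24) + (1/12)·log₂(1/12)]
  = 0.4715 + 0.3524 + 0.2987
  = 1.1226 bits
H(Q) = -[(5/24)·log₂(5/24) + (17/24)·log₂(17/24) + (1/12)·log₂(1/12)]
  = 0.4715 + 0.3524 + 0.2987
  = 1.1226 bits
H(P,Q) = -[(5/24)·log₂(5/24) + (17/24)·log₂(17/24) + (1/12)·log₂(1/12)]
  = 0.4715 + 0.3524 + 0.2987
  = 1.1226 bits

I(P;Q) = H(P) + H(Q) - H(P,Q)
  = 1.1226 + 1.1226 - 1.1226
  = 1.1226 bits

min(H(P), H(Q)) = min(1.1226, 1.1226) = 1.1226 bits
Normalized MI = 1.1226 / 1.1226 = 1.0000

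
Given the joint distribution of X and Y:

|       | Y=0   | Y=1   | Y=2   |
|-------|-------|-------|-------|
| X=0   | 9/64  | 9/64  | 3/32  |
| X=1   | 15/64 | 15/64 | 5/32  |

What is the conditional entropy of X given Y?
Marginal P(Y) (column sums):
  P(Y=0) = 9/64 + 15/64 = 3/8
  P(Y=1) = 9/64 + 15/64 = 3/8
  P(Y=2) = 3/32 + 5/32 = 1/4

H(X|Y) = -Σ P(X,Y)·log₂ P(X|Y), where P(X|Y) = P(X,Y) / P(Y)
  (X=0,Y=0): P(X|Y) = (9/64)/(3/8) = 3/8;  -(9/64)·log₂(3/8) = 0.1990
  (X=0,Y=1): P(X|Y) = (9/64)/(3/8) = 3/8;  -(9/64)·log₂(3/8) = 0.1990
  (X=0,Y=2): P(X|Y) = (3/32)/(1/4) = 3/8;  -(3/32)·log₂(3/8) = 0.1327
  (X=1,Y=0): P(X|Y) = (15/64)/(3/8) = 5/8;  -(15/64)·log₂(5/8) = 0.1589
  (X=1,Y=1): P(X|Y) = (15/64)/(3/8) = 5/8;  -(15/64)·log₂(5/8) = 0.1589
  (X=1,Y=2): P(X|Y) = (5/32)/(1/4) = 5/8;  -(5/32)·log₂(5/8) = 0.1059
H(X|Y) = 0.1990 + 0.1990 + 0.1327 + 0.1589 + 0.1589 + 0.1059
  = 0.9544 bits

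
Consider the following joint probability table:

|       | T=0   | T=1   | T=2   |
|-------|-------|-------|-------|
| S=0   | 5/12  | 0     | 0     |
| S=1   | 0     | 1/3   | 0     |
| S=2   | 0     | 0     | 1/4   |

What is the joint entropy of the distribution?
H(S,T) = -Σ P(S,T) log₂ P(S,T), summed over the non-zero cells:
H(S,T) = -[(5/12)·log₂(5/12) + (1/3)·log₂(1/3) + (1/4)·log₂(1/4)]
  = 0.5263 + 0.5283 + 0.5000
  = 1.5546 bits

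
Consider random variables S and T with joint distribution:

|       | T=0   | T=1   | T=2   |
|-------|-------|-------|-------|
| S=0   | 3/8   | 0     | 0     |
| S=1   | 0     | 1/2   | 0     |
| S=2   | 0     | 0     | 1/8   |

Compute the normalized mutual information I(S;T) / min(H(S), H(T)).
Marginal P(S) (row sums):
  P(S=0) = 3/8 + 0 + 0 = 3/8
  P(S=1) = 0 + 1/2 + 0 = 1/2
  P(S=2) = 0 + 0 + 1/8 = 1/8
Marginal P(T) (column sums):
  P(T=0) = 3/8 + 0 + 0 = 3/8
  P(T=1) = 0 + 1/2 + 0 = 1/2
  P(T=2) = 0 + 0 + 1/8 = 1/8

H(S) = -[(3/8)·log₂(3/8) + (1/2)·log₂(1/2) + (1/8)·log₂(1/8)]
  = 0.5306 + 0.5000 + 0.3750
  = 1.4056 bits
H(T) = -[(3/8)·log₂(3/8) + (1/2)·log₂(1/2) + (1/8)·log₂(1/8)]
  = 0.5306 + 0.5000 + 0.3750
  = 1.4056 bits
H(S,T) = -[(3/8)·log₂(3/8) + (1/2)·log₂(1/2) + (1/8)·log₂(1/8)]
  = 0.5306 + 0.5000 + 0.3750
  = 1.4056 bits

I(S;T) = H(S) + H(T) - H(S,T)
  = 1.4056 + 1.4056 - 1.4056
  = 1.4056 bits

min(H(S), H(T)) = min(1.4056, 1.4056) = 1.4056 bits
Normalized MI = 1.4056 / 1.4056 = 1.0000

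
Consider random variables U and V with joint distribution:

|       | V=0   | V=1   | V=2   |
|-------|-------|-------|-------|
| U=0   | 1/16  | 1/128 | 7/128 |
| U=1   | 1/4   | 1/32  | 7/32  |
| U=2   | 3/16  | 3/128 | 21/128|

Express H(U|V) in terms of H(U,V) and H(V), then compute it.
H(U|V) = H(U,V) - H(V)

Marginal P(V) (column sums):
  P(V=0) = 1/16 + 1/4 + 3/16 = 1/2
  P(V=1) = 1/128 + 1/32 + 3/128 = 1/16
  P(V=2) = 7/128 + 7/32 + 21/128 = 7/16

H(U,V) = -[(1/16)·log₂(1/16) + (1/128)·log₂(1/128) + (7/128)·log₂(7/128) + (1/4)·log₂(1/4) + (1/32)·log₂(1/32) + (7/32)·log₂(7/32) + (3/16)·log₂(3/16) + (3/128)·log₂(3/128) + (21/128)·log₂(21/128)]
  = 0.2500 + 0.0547 + 0.2293 + 0.5000 + 0.1563 + 0.4796 + 0.4528 + 0.1269 + 0.4278
  = 2.6774 bits
H(V) = -[(1/2)·log₂(1/2) + (1/16)·log₂(1/16) + (7/16)·log₂(7/16)]
  = 0.5000 + 0.2500 + 0.5218
  = 1.2718 bits

H(U|V) = 2.6774 - 1.2718 = 1.4056 bits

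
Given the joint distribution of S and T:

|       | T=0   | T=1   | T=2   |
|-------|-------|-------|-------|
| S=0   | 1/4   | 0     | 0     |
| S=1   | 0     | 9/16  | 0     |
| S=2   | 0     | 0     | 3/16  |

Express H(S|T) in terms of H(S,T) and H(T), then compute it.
H(S|T) = H(S,T) - H(T)

Marginal P(T) (column sums):
  P(T=0) = 1/4 + 0 + 0 = 1/4
  P(T=1) = 0 + 9/16 + 0 = 9/16
  P(T=2) = 0 + 0 + 3/16 = 3/16

H(S,T) = -[(1/4)·log₂(1/4) + (9/16)·log₂(9/16) + (3/16)·log₂(3/16)]
  = 0.5000 + 0.4669 + 0.4528
  = 1.4197 bits
H(T) = -[(1/4)·log₂(1/4) + (9/16)·log₂(9/16) + (3/16)·log₂(3/16)]
  = 0.5000 + 0.4669 + 0.4528
  = 1.4197 bits

H(S|T) = 1.4197 - 1.4197 = 0.0000 bits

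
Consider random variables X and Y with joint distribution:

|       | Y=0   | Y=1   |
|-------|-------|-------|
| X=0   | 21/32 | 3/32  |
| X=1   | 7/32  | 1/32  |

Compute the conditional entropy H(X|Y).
Marginal P(Y) (column sums):
  P(Y=0) = 21/32 + 7/32 = 7/8
  P(Y=1) = 3/32 + 1/32 = 1/8

H(X|Y) = -Σ P(X,Y)·log₂ P(X|Y), where P(X|Y) = P(X,Y) / P(Y)
  (X=0,Y=0): P(X|Y) = (21/32)/(7/8) = 3/4;  -(21/32)·log₂(3/4) = 0.2724
  (X=0,Y=1): P(X|Y) = (3/32)/(1/8) = 3/4;  -(3/32)·log₂(3/4) = 0.0389
  (X=1,Y=0): P(X|Y) = (7/32)/(7/8) = 1/4;  -(7/32)·log₂(1/4) = 0.4375
  (X=1,Y=1): P(X|Y) = (1/32)/(1/8) = 1/4;  -(1/32)·log₂(1/4) = 0.0625
H(X|Y) = 0.2724 + 0.0389 + 0.4375 + 0.0625
  = 0.8113 bits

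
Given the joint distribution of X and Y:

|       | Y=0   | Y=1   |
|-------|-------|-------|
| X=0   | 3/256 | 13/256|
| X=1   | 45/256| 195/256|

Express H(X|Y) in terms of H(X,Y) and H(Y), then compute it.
H(X|Y) = H(X,Y) - H(Y)

Marginal P(Y) (column sums):
  P(Y=0) = 3/256 + 45/256 = 3/16
  P(Y=1) = 13/256 + 195/256 = 13/16

H(X,Y) = -[(3/256)·log₂(3/256) + (13/256)·log₂(13/256) + (45/256)·log₂(45/256) + (195/256)·log₂(195/256)]
  = 0.0752 + 0.2183 + 0.4409 + 0.2991
  = 1.0335 bits
H(Y) = -[(3/16)·log₂(3/16) + (13/16)·log₂(13/16)]
  = 0.4528 + 0.2434
  = 0.6962 bits

H(X|Y) = 1.0335 - 0.6962 = 0.3373 bits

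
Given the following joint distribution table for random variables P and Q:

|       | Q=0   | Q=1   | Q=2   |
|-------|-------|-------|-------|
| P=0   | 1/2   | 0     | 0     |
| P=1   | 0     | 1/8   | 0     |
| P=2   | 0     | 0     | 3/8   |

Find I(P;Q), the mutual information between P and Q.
Marginal P(P) (row sums):
  P(P=0) = 1/2 + 0 + 0 = 1/2
  P(P=1) = 0 + 1/8 + 0 = 1/8
  P(P=2) = 0 + 0 + 3/8 = 3/8
Marginal P(Q) (column sums):
  P(Q=0) = 1/2 + 0 + 0 = 1/2
  P(Q=1) = 0 + 1/8 + 0 = 1/8
  P(Q=2) = 0 + 0 + 3/8 = 3/8

H(P) = -[(1/2)·log₂(1/2) + (1/8)·log₂(1/8) + (3/8)·log₂(3/8)]
  = 0.5000 + 0.3750 + 0.5306
  = 1.4056 bits
H(Q) = -[(1/2)·log₂(1/2) + (1/8)·log₂(1/8) + (3/8)·log₂(3/8)]
  = 0.5000 + 0.3750 + 0.5306
  = 1.4056 bits
H(P,Q) = -[(1/2)·log₂(1/2) + (1/8)·log₂(1/8) + (3/8)·log₂(3/8)]
  = 0.5000 + 0.3750 + 0.5306
  = 1.4056 bits

I(P;Q) = H(P) + H(Q) - H(P,Q)
  = 1.4056 + 1.4056 - 1.4056
  = 1.4056 bits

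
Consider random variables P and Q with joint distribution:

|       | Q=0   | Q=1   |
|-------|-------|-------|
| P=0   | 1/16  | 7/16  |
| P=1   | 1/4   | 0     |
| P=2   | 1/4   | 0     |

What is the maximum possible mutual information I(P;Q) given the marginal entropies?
The upper bound on mutual information is I(P;Q) ≤ min(H(P), H(Q)).

Marginal P(P) (row sums):
  P(P=0) = 1/16 + 7/16 = 1/2
  P(P=1) = 1/4 + 0 = 1/4
  P(P=2) = 1/4 + 0 = 1/4
Marginal P(Q) (column sums):
  P(Q=0) = 1/16 + 1/4 + 1/4 = 9/16
  P(Q=1) = 7/16 + 0 + 0 = 7/16

H(P) = -[(1/2)·log₂(1/2) + (1/4)·log₂(1/4) + (1/4)·log₂(1/4)]
  = 0.5000 + 0.5000 + 0.5000
  = 1.5000 bits
H(Q) = -[(9/16)·log₂(9/16) + (7/16)·log₂(7/16)]
  = 0.4669 + 0.5218
  = 0.9887 bits

Maximum possible I(P;Q) = min(1.5000, 0.9887) = 0.9887 bits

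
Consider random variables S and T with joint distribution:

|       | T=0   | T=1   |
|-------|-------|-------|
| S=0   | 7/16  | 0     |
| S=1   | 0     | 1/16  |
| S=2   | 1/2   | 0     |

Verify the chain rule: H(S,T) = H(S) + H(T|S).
Left side:
H(S,T) = -[(7/16)·log₂(7/16) + (1/16)·log₂(1/16) + (1/2)·log₂(1/2)]
  = 0.5218 + 0.2500 + 0.5000
  = 1.2718 bits

Right side:
Marginal P(S) (row sums):
  P(S=0) = 7/16 + 0 = 7/16
  P(S=1) = 0 + 1/16 = 1/16
  P(S=2) = 1/2 + 0 = 1/2
H(S) = -[(7/16)·log₂(7/16) + (1/16)·log₂(1/16) + (1/2)·log₂(1/2)]
  = 0.5218 + 0.2500 + 0.5000
  = 1.2718 bits
H(T|S) = -Σ P(S,T)·log₂ P(T|S), where P(T|S) = P(S,T) / P(S)
  (cells with P(S,T) = 0 contribute 0)
  (S=0,T=0): P(T|S) = (7/16)/(7/16) = 1;  -(7/16)·log₂(1) = 0.0000
  (S=1,T=1): P(T|S) = (1/16)/(1/16) = 1;  -(1/16)·log₂(1) = 0.0000
  (S=2,T=0): P(T|S) = (1/2)/(1/2) = 1;  -(1/2)·log₂(1) = 0.0000
H(T|S) = 0.0000 + 0.0000 + 0.0000
  = 0.0000 bits
H(S) + H(T|S) = 1.2718 + 0.0000 = 1.2718 bits

Both sides equal 1.2718 bits, so the chain rule holds ✓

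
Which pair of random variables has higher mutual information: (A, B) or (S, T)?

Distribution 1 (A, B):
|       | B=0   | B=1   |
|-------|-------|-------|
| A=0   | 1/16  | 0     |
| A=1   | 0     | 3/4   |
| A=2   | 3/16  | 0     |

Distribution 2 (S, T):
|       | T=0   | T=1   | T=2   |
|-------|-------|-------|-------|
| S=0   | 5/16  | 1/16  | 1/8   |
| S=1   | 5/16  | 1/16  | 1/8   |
Distribution 1 (A, B):
Marginal P(A) (row sums):
  P(A=0) = 1/16 + 0 = 1/16
  P(A=1) = 0 + 3/4 = 3/4
  P(A=2) = 3/16 + 0 = 3/16
Marginal P(B) (column sums):
  P(B=0) = 1/16 + 0 + 3/16 = 1/4
  P(B=1) = 0 + 3/4 + 0 = 3/4

H(A) = -[(1/16)·log₂(1/16) + (3/4)·log₂(3/4) + (3/16)·log₂(3/16)]
  = 0.2500 + 0.3113 + 0.4528
  = 1.0141 bits
H(B) = -[(1/4)·log₂(1/4) + (3/4)·log₂(3/4)]
  = 0.5000 + 0.3113
  = 0.8113 bits
H(A,B) = -[(1/16)·log₂(1/16) + (3/4)·log₂(3/4) + (3/16)·log₂(3/16)]
  = 0.2500 + 0.3113 + 0.4528
  = 1.0141 bits

I(A;B) = H(A) + H(B) - H(A,B)
  = 1.0141 + 0.8113 - 1.0141
  = 0.8113 bits

Distribution 2 (S, T):
Marginal P(S) (row sums):
  P(S=0) = 5/16 + 1/16 + 1/8 = 1/2
  P(S=1) = 5/16 + 1/16 + 1/8 = 1/2
Marginal P(T) (column sums):
  P(T=0) = 5/16 + 5/16 = 5/8
  P(T=1) = 1/16 + 1/16 = 1/8
  P(T=2) = 1/8 + 1/8 = 1/4

H(S) = -[(1/2)·log₂(1/2) + (1/2)·log₂(1/2)]
  = 0.5000 + 0.5000
  = 1.0000 bits
H(T) = -[(5/8)·log₂(5/8) + (1/8)·log₂(1/8) + (1/4)·log₂(1/4)]
  = 0.4238 + 0.3750 + 0.5000
  = 1.2988 bits
H(S,T) = -[(5/16)·log₂(5/16) + (1/16)·log₂(1/16) + (1/8)·log₂(1/8) + (5/16)·log₂(5/16) + (1/16)·log₂(1/16) + (1/8)·log₂(1/8)]
  = 0.5244 + 0.2500 + 0.3750 + 0.5244 + 0.2500 + 0.3750
  = 2.2988 bits

I(S;T) = H(S) + H(T) - H(S,T)
  = 1.0000 + 1.2988 - 2.2988
  = 0.0000 bits

I(A;B) = 0.8113 bits > I(S;T) = 0.0000 bits, so (A, B) has the higher mutual information (stronger dependence).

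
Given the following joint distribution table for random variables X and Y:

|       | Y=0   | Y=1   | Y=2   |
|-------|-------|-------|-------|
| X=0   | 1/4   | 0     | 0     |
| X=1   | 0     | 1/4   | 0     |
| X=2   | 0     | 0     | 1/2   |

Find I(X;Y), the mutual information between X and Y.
Marginal P(X) (row sums):
  P(X=0) = 1/4 + 0 + 0 = 1/4
  P(X=1) = 0 + 1/4 + 0 = 1/4
  P(X=2) = 0 + 0 + 1/2 = 1/2
Marginal P(Y) (column sums):
  P(Y=0) = 1/4 + 0 + 0 = 1/4
  P(Y=1) = 0 + 1/4 + 0 = 1/4
  P(Y=2) = 0 + 0 + 1/2 = 1/2

H(X) = -[(1/4)·log₂(1/4) + (1/4)·log₂(1/4) + (1/2)·log₂(1/2)]
  = 0.5000 + 0.5000 + 0.5000
  = 1.5000 bits
H(Y) = -[(1/4)·log₂(1/4) + (1/4)·log₂(1/4) + (1/2)·log₂(1/2)]
  = 0.5000 + 0.5000 + 0.5000
  = 1.5000 bits
H(X,Y) = -[(1/4)·log₂(1/4) + (1/4)·log₂(1/4) + (1/2)·log₂(1/2)]
  = 0.5000 + 0.5000 + 0.5000
  = 1.5000 bits

I(X;Y) = H(X) + H(Y) - H(X,Y)
  = 1.5000 + 1.5000 - 1.5000
  = 1.5000 bits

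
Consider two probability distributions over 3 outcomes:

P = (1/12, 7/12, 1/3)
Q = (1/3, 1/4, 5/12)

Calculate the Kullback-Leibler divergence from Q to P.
D(P||Q) = Σ P(i) log₂(P(i)/Q(i))
  i=0: (1/12) × log₂((1/12)/(1/3)) = (1/12) × log₂(1/4) = -0.1667
  i=1: (7/12) × log₂((7/12)/(1/4)) = (7/12) × log₂(7/3) = 0.7131
  i=2: (1/3) × log₂((1/3)/(5/12)) = (1/3) × log₂(4/5) = -0.1073
D(P||Q) = -0.1667 + 0.7131 - 0.1073
  = 0.4391 bits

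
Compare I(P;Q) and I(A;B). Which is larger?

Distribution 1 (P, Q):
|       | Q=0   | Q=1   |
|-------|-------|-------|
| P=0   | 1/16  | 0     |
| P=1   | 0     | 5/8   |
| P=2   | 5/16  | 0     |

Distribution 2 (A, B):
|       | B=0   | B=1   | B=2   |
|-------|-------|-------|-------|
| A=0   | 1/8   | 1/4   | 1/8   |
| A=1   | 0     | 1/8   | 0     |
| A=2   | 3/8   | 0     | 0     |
Distribution 1 (P, Q):
Marginal P(P) (row sums):
  P(P=0) = 1/16 + 0 = 1/16
  P(P=1) = 0 + 5/8 = 5/8
  P(P=2) = 5/16 + 0 = 5/16
Marginal P(Q) (column sums):
  P(Q=0) = 1/16 + 0 + 5/16 = 3/8
  P(Q=1) = 0 + 5/8 + 0 = 5/8

H(P) = -[(1/16)·log₂(1/16) + (5/8)·log₂(5/8) + (5/16)·log₂(5/16)]
  = 0.2500 + 0.4238 + 0.5244
  = 1.1982 bits
H(Q) = -[(3/8)·log₂(3/8) + (5/8)·log₂(5/8)]
  = 0.5306 + 0.4238
  = 0.9544 bits
H(P,Q) = -[(1/16)·log₂(1/16) + (5/8)·log₂(5/8) + (5/16)·log₂(5/16)]
  = 0.2500 + 0.4238 + 0.5244
  = 1.1982 bits

I(P;Q) = H(P) + H(Q) - H(P,Q)
  = 1.1982 + 0.9544 - 1.1982
  = 0.9544 bits

Distribution 2 (A, B):
Marginal P(A) (row sums):
  P(A=0) = 1/8 + 1/4 + 1/8 = 1/2
  P(A=1) = 0 + 1/8 + 0 = 1/8
  P(A=2) = 3/8 + 0 + 0 = 3/8
Marginal P(B) (column sums):
  P(B=0) = 1/8 + 0 + 3/8 = 1/2
  P(B=1) = 1/4 + 1/8 + 0 = 3/8
  P(B=2) = 1/8 + 0 + 0 = 1/8

H(A) = -[(1/2)·log₂(1/2) + (1/8)·log₂(1/8) + (3/8)·log₂(3/8)]
  = 0.5000 + 0.3750 + 0.5306
  = 1.4056 bits
H(B) = -[(1/2)·log₂(1/2) + (3/8)·log₂(3/8) + (1/8)·log₂(1/8)]
  = 0.5000 + 0.5306 + 0.3750
  = 1.4056 bits
H(A,B) = -[(1/8)·log₂(1/8) + (1/4)·log₂(1/4) + (1/8)·log₂(1/8) + (1/8)·log₂(1/8) + (3/8)·log₂(3/8)]
  = 0.3750 + 0.5000 + 0.3750 + 0.3750 + 0.5306
  = 2.1556 bits

I(A;B) = H(A) + H(B) - H(A,B)
  = 1.4056 + 1.4056 - 2.1556
  = 0.6556 bits

I(P;Q) = 0.9544 bits > I(A;B) = 0.6556 bits, so (P, Q) has the higher mutual information (stronger dependence).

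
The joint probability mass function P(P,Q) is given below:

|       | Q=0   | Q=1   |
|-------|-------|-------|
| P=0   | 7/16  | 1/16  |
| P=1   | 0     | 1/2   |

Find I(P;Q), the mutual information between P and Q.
Marginal P(P) (row sums):
  P(P=0) = 7/16 + 1/16 = 1/2
  P(P=1) = 0 + 1/2 = 1/2
Marginal P(Q) (column sums):
  P(Q=0) = 7/16 + 0 = 7/16
  P(Q=1) = 1/16 + 1/2 = 9/16

H(P) = -[(1/2)·log₂(1/2) + (1/2)·log₂(1/2)]
  = 0.5000 + 0.5000
  = 1.0000 bits
H(Q) = -[(7/16)·log₂(7/16) + (9/16)·log₂(9/16)]
  = 0.5218 + 0.4669
  = 0.9887 bits
H(P,Q) = -[(7/16)·log₂(7/16) + (1/16)·log₂(1/16) + (1/2)·log₂(1/2)]
  = 0.5218 + 0.2500 + 0.5000
  = 1.2718 bits

I(P;Q) = H(P) + H(Q) - H(P,Q)
  = 1.0000 + 0.9887 - 1.2718
  = 0.7169 bits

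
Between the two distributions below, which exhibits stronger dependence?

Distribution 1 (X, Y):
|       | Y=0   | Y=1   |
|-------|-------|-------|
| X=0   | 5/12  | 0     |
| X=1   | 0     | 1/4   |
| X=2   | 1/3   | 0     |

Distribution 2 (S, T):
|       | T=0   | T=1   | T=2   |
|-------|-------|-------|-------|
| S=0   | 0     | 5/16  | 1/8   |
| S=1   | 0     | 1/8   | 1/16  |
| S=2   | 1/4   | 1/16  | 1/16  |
Distribution 1 (X, Y):
Marginal P(X) (row sums):
  P(X=0) = 5/12 + 0 = 5/12
  P(X=1) = 0 + 1/4 = 1/4
  P(X=2) = 1/3 + 0 = 1/3
Marginal P(Y) (column sums):
  P(Y=0) = 5/12 + 0 + 1/3 = 3/4
  P(Y=1) = 0 + 1/4 + 0 = 1/4

H(X) = -[(5/12)·log₂(5/12) + (1/4)·log₂(1/4) + (1/3)·log₂(1/3)]
  = 0.5263 + 0.5000 + 0.5283
  = 1.5546 bits
H(Y) = -[(3/4)·log₂(3/4) + (1/4)·log₂(1/4)]
  = 0.3113 + 0.5000
  = 0.8113 bits
H(X,Y) = -[(5/12)·log₂(5/12) + (1/4)·log₂(1/4) + (1/3)·log₂(1/3)]
  = 0.5263 + 0.5000 + 0.5283
  = 1.5546 bits

I(X;Y) = H(X) + H(Y) - H(X,Y)
  = 1.5546 + 0.8113 - 1.5546
  = 0.8113 bits

Distribution 2 (S, T):
Marginal P(S) (row sums):
  P(S=0) = 0 + 5/16 + 1/8 = 7/16
  P(S=1) = 0 + 1/8 + 1/16 = 3/16
  P(S=2) = 1/4 + 1/16 + 1/16 = 3/8
Marginal P(T) (column sums):
  P(T=0) = 0 + 0 + 1/4 = 1/4
  P(T=1) = 5/16 + 1/8 + 1/16 = 1/2
  P(T=2) = 1/8 + 1/16 + 1/16 = 1/4

H(S) = -[(7/16)·log₂(7/16) + (3/16)·log₂(3/16) + (3/8)·log₂(3/8)]
  = 0.5218 + 0.4528 + 0.5306
  = 1.5052 bits
H(T) = -[(1/4)·log₂(1/4) + (1/2)·log₂(1/2) + (1/4)·log₂(1/4)]
  = 0.5000 + 0.5000 + 0.5000
  = 1.5000 bits
H(S,T) = -[(5/16)·log₂(5/16) + (1/8)·log₂(1/8) + (1/8)·log₂(1/8) + (1/16)·log₂(1/16) + (1/4)·log₂(1/4) + (1/16)·log₂(1/16) + (1/16)·log₂(1/16)]
  = 0.5244 + 0.3750 + 0.3750 + 0.2500 + 0.5000 + 0.2500 + 0.2500
  = 2.5244 bits

I(S;T) = H(S) + H(T) - H(S,T)
  = 1.5052 + 1.5000 - 2.5244
  = 0.4808 bits

I(X;Y) = 0.8113 bits > I(S;T) = 0.4808 bits, so (X, Y) has the higher mutual information (stronger dependence).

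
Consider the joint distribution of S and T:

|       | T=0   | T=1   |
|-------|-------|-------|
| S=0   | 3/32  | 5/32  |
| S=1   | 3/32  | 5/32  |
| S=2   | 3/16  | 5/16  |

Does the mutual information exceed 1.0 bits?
Marginal P(S) (row sums):
  P(S=0) = 3/32 + 5/32 = 1/4
  P(S=1) = 3/32 + 5/32 = 1/4
  P(S=2) = 3/16 + 5/16 = 1/2
Marginal P(T) (column sums):
  P(T=0) = 3/32 + 3/32 + 3/16 = 3/8
  P(T=1) = 5/32 + 5/32 + 5/16 = 5/8

H(S) = -[(1/4)·log₂(1/4) + (1/4)·log₂(1/4) + (1/2)·log₂(1/2)]
  = 0.5000 + 0.5000 + 0.5000
  = 1.5000 bits
H(T) = -[(3/8)·log₂(3/8) + (5/8)·log₂(5/8)]
  = 0.5306 + 0.4238
  = 0.9544 bits
H(S,T) = -[(3/32)·log₂(3/32) + (5/32)·log₂(5/32) + (3/32)·log₂(3/32) + (5/32)·log₂(5/32) + (3/16)·log₂(3/16) + (5/16)·log₂(5/16)]
  = 0.3202 + 0.4184 + 0.3202 + 0.4184 + 0.4528 + 0.5244
  = 2.4544 bits

I(S;T) = H(S) + H(T) - H(S,T)
  = 1.5000 + 0.9544 - 2.4544
  = 0.0000 bits

No. I(S;T) = 0.0000 bits, which is ≤ 1.0 bits.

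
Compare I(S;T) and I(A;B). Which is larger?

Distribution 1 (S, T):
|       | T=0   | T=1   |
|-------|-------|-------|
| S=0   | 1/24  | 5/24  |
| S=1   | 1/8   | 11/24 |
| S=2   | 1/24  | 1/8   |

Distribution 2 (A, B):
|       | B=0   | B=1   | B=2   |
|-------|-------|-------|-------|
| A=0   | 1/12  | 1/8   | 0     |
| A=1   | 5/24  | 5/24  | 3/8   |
Distribution 1 (S, T):
Marginal P(S) (row sums):
  P(S=0) = 1/24 + 5/24 = 1/4
  P(S=1) = 1/8 + 11/24 = 7/12
  P(S=2) = 1/24 + 1/8 = 1/6
Marginal P(T) (column sums):
  P(T=0) = 1/24 + 1/8 + 1/24 = 5/24
  P(T=1) = 5/24 + 11/24 + 1/8 = 19/24

H(S) = -[(1/4)·log₂(1/4) + (7/12)·log₂(7/12) + (1/6)·log₂(1/6)]
  = 0.5000 + 0.4536 + 0.4308
  = 1.3844 bits
H(T) = -[(5/24)·log₂(5/24) + (19/24)·log₂(19/24)]
  = 0.4715 + 0.2668
  = 0.7383 bits
H(S,T) = -[(1/24)·log₂(1/24) + (5/24)·log₂(5/24) + (1/8)·log₂(1/8) + (11/24)·log₂(11/24) + (1/24)·log₂(1/24) + (1/8)·log₂(1/8)]
  = 0.1910 + 0.4715 + 0.3750 + 0.5159 + 0.1910 + 0.3750
  = 2.1194 bits

I(S;T) = H(S) + H(T) - H(S,T)
  = 1.3844 + 0.7383 - 2.1194
  = 0.0033 bits

Distribution 2 (A, B):
Marginal P(A) (row sums):
  P(A=0) = 1/12 + 1/8 + 0 = 5/24
  P(A=1) = 5/24 + 5/24 + 3/8 = 19/24
Marginal P(B) (column sums):
  P(B=0) = 1/12 + 5/24 = 7/24
  P(B=1) = 1/8 + 5/24 = 1/3
  P(B=2) = 0 + 3/8 = 3/8

H(A) = -[(5/24)·log₂(5/24) + (19/24)·log₂(19/24)]
  = 0.4715 + 0.2668
  = 0.7383 bits
H(B) = -[(7/24)·log₂(7/24) + (1/3)·log₂(1/3) + (3/8)·log₂(3/8)]
  = 0.5185 + 0.5283 + 0.5306
  = 1.5774 bits
H(A,B) = -[(1/12)·log₂(1/12) + (1/8)·log₂(1/8) + (5/24)·log₂(5/24) + (5/24)·log₂(5/24) + (3/8)·log₂(3/8)]
  = 0.2987 + 0.3750 + 0.4715 + 0.4715 + 0.5306
  = 2.1473 bits

I(A;B) = H(A) + H(B) - H(A,B)
  = 0.7383 + 1.5774 - 2.1473
  = 0.1684 bits

I(A;B) = 0.1684 bits > I(S;T) = 0.0033 bits, so (A, B) has the higher mutual information (stronger dependence).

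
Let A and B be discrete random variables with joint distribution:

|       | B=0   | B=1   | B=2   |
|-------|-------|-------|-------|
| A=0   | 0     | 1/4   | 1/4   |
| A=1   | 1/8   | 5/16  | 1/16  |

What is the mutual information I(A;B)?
Marginal P(A) (row sums):
  P(A=0) = 0 + 1/4 + 1/4 = 1/2
  P(A=1) = 1/8 + 5/16 + 1/16 = 1/2
Marginal P(B) (column sums):
  P(B=0) = 0 + 1/8 = 1/8
  P(B=1) = 1/4 + 5/16 = 9/16
  P(B=2) = 1/4 + 1/16 = 5/16

H(A) = -[(1/2)·log₂(1/2) + (1/2)·log₂(1/2)]
  = 0.5000 + 0.5000
  = 1.0000 bits
H(B) = -[(1/8)·log₂(1/8) + (9/16)·log₂(9/16) + (5/16)·log₂(5/16)]
  = 0.3750 + 0.4669 + 0.5244
  = 1.3663 bits
H(A,B) = -[(1/4)·log₂(1/4) + (1/4)·log₂(1/4) + (1/8)·log₂(1/8) + (5/16)·log₂(5/16) + (1/16)·log₂(1/16)]
  = 0.5000 + 0.5000 + 0.3750 + 0.5244 + 0.2500
  = 2.1494 bits

I(A;B) = H(A) + H(B) - H(A,B)
  = 1.0000 + 1.3663 - 2.1494
  = 0.2169 bits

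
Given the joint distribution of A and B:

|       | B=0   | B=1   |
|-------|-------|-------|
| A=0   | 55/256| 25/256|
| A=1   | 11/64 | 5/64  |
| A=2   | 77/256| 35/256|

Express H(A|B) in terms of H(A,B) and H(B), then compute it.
H(A|B) = H(A,B) - H(B)

Marginal P(B) (column sums):
  P(B=0) = 55/256 + 11/64 + 77/256 = 11/16
  P(B=1) = 25/256 + 5/64 + 35/256 = 5/16

H(A,B) = -[(55/256)·log₂(55/256) + (25/256)·log₂(25/256) + (11/64)·log₂(11/64) + (5/64)·log₂(5/64) + (77/256)·log₂(77/256) + (35/256)·log₂(35/256)]
  = 0.4767 + 0.3277 + 0.4367 + 0.2873 + 0.5213 + 0.3925
  = 2.4422 bits
H(B) = -[(11/16)·log₂(11/16) + (5/16)·log₂(5/16)]
  = 0.3716 + 0.5244
  = 0.8960 bits

H(A|B) = 2.4422 - 0.8960 = 1.5462 bits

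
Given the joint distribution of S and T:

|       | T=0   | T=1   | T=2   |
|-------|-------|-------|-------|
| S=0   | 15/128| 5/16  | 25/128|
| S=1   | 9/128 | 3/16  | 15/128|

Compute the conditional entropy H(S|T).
Marginal P(T) (column sums):
  P(T=0) = 15/128 + 9/128 = 3/16
  P(T=1) = 5/16 + 3/16 = 1/2
  P(T=2) = 25/128 + 15/128 = 5/16

H(S|T) = -Σ P(S,T)·log₂ P(S|T), where P(S|T) = P(S,T) / P(T)
  (S=0,T=0): P(S|T) = (15/128)/(3/16) = 5/8;  -(15/128)·log₂(5/8) = 0.0795
  (S=0,T=1): P(S|T) = (5/16)/(1/2) = 5/8;  -(5/16)·log₂(5/8) = 0.2119
  (S=0,T=2): P(S|T) = (25/128)/(5/16) = 5/8;  -(25/128)·log₂(5/8) = 0.1324
  (S=1,T=0): P(S|T) = (9/128)/(3/16) = 3/8;  -(9/128)·log₂(3/8) = 0.0995
  (S=1,T=1): P(S|T) = (3/16)/(1/2) = 3/8;  -(3/16)·log₂(3/8) = 0.2653
  (S=1,T=2): P(S|T) = (15/128)/(5/16) = 3/8;  -(15/128)·log₂(3/8) = 0.1658
H(S|T) = 0.0795 + 0.2119 + 0.1324 + 0.0995 + 0.2653 + 0.1658
  = 0.9544 bits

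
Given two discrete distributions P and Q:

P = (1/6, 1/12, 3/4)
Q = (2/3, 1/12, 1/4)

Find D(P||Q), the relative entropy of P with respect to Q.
D(P||Q) = Σ P(i) log₂(P(i)/Q(i))
  i=0: (1/6) × log₂((1/6)/(2/3)) = (1/6) × log₂(1/4) = -0.3333
  i=1: (1/12) × log₂((1/12)/(1/12)) = (1/12) × log₂(1) = 0.0000
  i=2: (3/4) × log₂((3/4)/(1/4)) = (3/4) × log₂(3) = 1.1887
D(P||Q) = -0.3333 + 0.0000 + 1.1887
  = 0.8554 bits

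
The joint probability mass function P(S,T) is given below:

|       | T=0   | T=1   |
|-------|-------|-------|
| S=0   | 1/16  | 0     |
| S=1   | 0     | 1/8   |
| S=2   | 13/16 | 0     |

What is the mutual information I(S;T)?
Marginal P(S) (row sums):
  P(S=0) = 1/16 + 0 = 1/16
  P(S=1) = 0 + 1/8 = 1/8
  P(S=2) = 13/16 + 0 = 13/16
Marginal P(T) (column sums):
  P(T=0) = 1/16 + 0 + 13/16 = 7/8
  P(T=1) = 0 + 1/8 + 0 = 1/8

H(S) = -[(1/16)·log₂(1/16) + (1/8)·log₂(1/8) + (13/16)·log₂(13/16)]
  = 0.2500 + 0.3750 + 0.2434
  = 0.8684 bits
H(T) = -[(7/8)·log₂(7/8) + (1/8)·log₂(1/8)]
  = 0.1686 + 0.3750
  = 0.5436 bits
H(S,T) = -[(1/16)·log₂(1/16) + (1/8)·log₂(1/8) + (13/16)·log₂(13/16)]
  = 0.2500 + 0.3750 + 0.2434
  = 0.8684 bits

I(S;T) = H(S) + H(T) - H(S,T)
  = 0.8684 + 0.5436 - 0.8684
  = 0.5436 bits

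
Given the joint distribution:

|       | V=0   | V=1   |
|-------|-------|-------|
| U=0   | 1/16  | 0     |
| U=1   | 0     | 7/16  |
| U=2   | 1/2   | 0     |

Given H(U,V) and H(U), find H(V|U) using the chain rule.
From the chain rule: H(U,V) = H(U) + H(V|U)
Therefore: H(V|U) = H(U,V) - H(U)

H(U,V) = -[(1/16)·log₂(1/16) + (7/16)·log₂(7/16) + (1/2)·log₂(1/2)]
  = 0.2500 + 0.5218 + 0.5000
  = 1.2718 bits
Marginal P(U) (row sums):
  P(U=0) = 1/16 + 0 = 1/16
  P(U=1) = 0 + 7/16 = 7/16
  P(U=2) = 1/2 + 0 = 1/2
H(U) = -[(1/16)·log₂(1/16) + (7/16)·log₂(7/16) + (1/2)·log₂(1/2)]
  = 0.2500 + 0.5218 + 0.5000
  = 1.2718 bits

H(V|U) = 1.2718 - 1.2718 = 0.0000 bits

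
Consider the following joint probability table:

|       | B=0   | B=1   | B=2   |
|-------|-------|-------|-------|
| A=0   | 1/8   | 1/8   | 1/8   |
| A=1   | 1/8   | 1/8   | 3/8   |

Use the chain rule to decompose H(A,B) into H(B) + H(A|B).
By the chain rule: H(A,B) = H(B) + H(A|B)

Marginal P(B) (column sums):
  P(B=0) = 1/8 + 1/8 = 1/4
  P(B=1) = 1/8 + 1/8 = 1/4
  P(B=2) = 1/8 + 3/8 = 1/2
H(B) = -[(1/4)·log₂(1/4) + (1/4)·log₂(1/4) + (1/2)·log₂(1/2)]
  = 0.5000 + 0.5000 + 0.5000
  = 1.5000 bits
H(A|B) = -Σ P(A,B)·log₂ P(A|B), where P(A|B) = P(A,B) / P(B)
  (A=0,B=0): P(A|B) = (1/8)/(1/4) = 1/2;  -(1/8)·log₂(1/2) = 0.1250
  (A=0,B=1): P(A|B) = (1/8)/(1/4) = 1/2;  -(1/8)·log₂(1/2) = 0.1250
  (A=0,B=2): P(A|B) = (1/8)/(1/2) = 1/4;  -(1/8)·log₂(1/4) = 0.2500
  (A=1,B=0): P(A|B) = (1/8)/(1/4) = 1/2;  -(1/8)·log₂(1/2) = 0.1250
  (A=1,B=1): P(A|B) = (1/8)/(1/4) = 1/2;  -(1/8)·log₂(1/2) = 0.1250
  (A=1,B=2): P(A|B) = (3/8)/(1/2) = 3/4;  -(3/8)·log₂(3/4) = 0.1556
H(A|B) = 0.1250 + 0.1250 + 0.2500 + 0.1250 + 0.1250 + 0.1556
  = 0.9056 bits

H(A,B) = H(B) + H(A|B) = 1.5000 + 0.9056 = 2.4056 bits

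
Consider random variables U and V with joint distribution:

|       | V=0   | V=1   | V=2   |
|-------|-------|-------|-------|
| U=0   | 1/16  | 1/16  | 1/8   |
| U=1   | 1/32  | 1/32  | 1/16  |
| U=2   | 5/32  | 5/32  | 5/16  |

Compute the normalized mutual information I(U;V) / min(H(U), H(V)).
Marginal P(U) (row sums):
  P(U=0) = 1/16 + 1/16 + 1/8 = 1/4
  P(U=1) = 1/32 + 1/32 + 1/16 = 1/8
  P(U=2) = 5/32 + 5/32 + 5/16 = 5/8
Marginal P(V) (column sums):
  P(V=0) = 1/16 + 1/32 + 5/32 = 1/4
  P(V=1) = 1/16 + 1/32 + 5/32 = 1/4
  P(V=2) = 1/8 + 1/16 + 5/16 = 1/2

H(U) = -[(1/4)·log₂(1/4) + (1/8)·log₂(1/8) + (5/8)·log₂(5/8)]
  = 0.5000 + 0.3750 + 0.4238
  = 1.2988 bits
H(V) = -[(1/4)·log₂(1/4) + (1/4)·log₂(1/4) + (1/2)·log₂(1/2)]
  = 0.5000 + 0.5000 + 0.5000
  = 1.5000 bits
H(U,V) = -[(1/16)·log₂(1/16) + (1/16)·log₂(1/16) + (1/8)·log₂(1/8) + (1/32)·log₂(1/32) + (1/32)·log₂(1/32) + (1/16)·log₂(1/16) + (5/32)·log₂(5/32) + (5/32)·log₂(5/32) + (5/16)·log₂(5/16)]
  = 0.2500 + 0.2500 + 0.3750 + 0.1563 + 0.1563 + 0.2500 + 0.4184 + 0.4184 + 0.5244
  = 2.7988 bits

I(U;V) = H(U) + H(V) - H(U,V)
  = 1.2988 + 1.5000 - 2.7988
  = 0.0000 bits

min(H(U), H(V)) = min(1.2988, 1.5000) = 1.2988 bits
Normalized MI = 0.0000 / 1.2988 = 0.0000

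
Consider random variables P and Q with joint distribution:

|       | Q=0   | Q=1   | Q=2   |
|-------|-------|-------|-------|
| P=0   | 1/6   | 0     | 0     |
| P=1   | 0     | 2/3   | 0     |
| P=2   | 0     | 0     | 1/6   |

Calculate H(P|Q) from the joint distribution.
Marginal P(Q) (column sums):
  P(Q=0) = 1/6 + 0 + 0 = 1/6
  P(Q=1) = 0 + 2/3 + 0 = 2/3
  P(Q=2) = 0 + 0 + 1/6 = 1/6

H(P|Q) = -Σ P(P,Q)·log₂ P(P|Q), where P(P|Q) = P(P,Q) / P(Q)
  (cells with P(P,Q) = 0 contribute 0)
  (P=0,Q=0): P(P|Q) = (1/6)/(1/6) = 1;  -(1/6)·log₂(1) = 0.0000
  (P=1,Q=1): P(P|Q) = (2/3)/(2/3) = 1;  -(2/3)·log₂(1) = 0.0000
  (P=2,Q=2): P(P|Q) = (1/6)/(1/6) = 1;  -(1/6)·log₂(1) = 0.0000
H(P|Q) = 0.0000 + 0.0000 + 0.0000
  = 0.0000 bits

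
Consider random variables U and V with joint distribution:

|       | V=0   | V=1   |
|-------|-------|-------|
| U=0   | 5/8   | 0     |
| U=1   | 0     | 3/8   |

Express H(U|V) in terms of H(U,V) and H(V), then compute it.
H(U|V) = H(U,V) - H(V)

Marginal P(V) (column sums):
  P(V=0) = 5/8 + 0 = 5/8
  P(V=1) = 0 + 3/8 = 3/8

H(U,V) = -[(5/8)·log₂(5/8) + (3/8)·log₂(3/8)]
  = 0.4238 + 0.5306
  = 0.9544 bits
H(V) = -[(5/8)·log₂(5/8) + (3/8)·log₂(3/8)]
  = 0.4238 + 0.5306
  = 0.9544 bits

H(U|V) = 0.9544 - 0.9544 = 0.0000 bits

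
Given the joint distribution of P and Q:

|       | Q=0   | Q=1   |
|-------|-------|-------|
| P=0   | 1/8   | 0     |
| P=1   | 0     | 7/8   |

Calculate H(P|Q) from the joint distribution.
Marginal P(Q) (column sums):
  P(Q=0) = 1/8 + 0 = 1/8
  P(Q=1) = 0 + 7/8 = 7/8

H(P|Q) = -Σ P(P,Q)·log₂ P(P|Q), where P(P|Q) = P(P,Q) / P(Q)
  (cells with P(P,Q) = 0 contribute 0)
  (P=0,Q=0): P(P|Q) = (1/8)/(1/8) = 1;  -(1/8)·log₂(1) = 0.0000
  (P=1,Q=1): P(P|Q) = (7/8)/(7/8) = 1;  -(7/8)·log₂(1) = 0.0000
H(P|Q) = 0.0000 + 0.0000
  = 0.0000 bits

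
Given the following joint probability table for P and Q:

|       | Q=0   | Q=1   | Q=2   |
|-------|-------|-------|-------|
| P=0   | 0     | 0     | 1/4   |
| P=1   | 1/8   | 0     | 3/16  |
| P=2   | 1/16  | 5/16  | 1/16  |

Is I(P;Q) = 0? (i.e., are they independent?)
Marginal P(P) (row sums):
  P(P=0) = 0 + 0 + 1/4 = 1/4
  P(P=1) = 1/8 + 0 + 3/16 = 5/16
  P(P=2) = 1/16 + 5/16 + 1/16 = 7/16
Marginal P(Q) (column sums):
  P(Q=0) = 0 + 1/8 + 1/16 = 3/16
  P(Q=1) = 0 + 0 + 5/16 = 5/16
  P(Q=2) = 1/4 + 3/16 + 1/16 = 1/2

P and Q are independent iff P(P=i,Q=j) = P(P=i)·P(Q=j) for every cell.
  P(P=0)·P(Q=0) = 1/4 × 3/16 = 3/64, but P(P=0,Q=0) = 0 ✗

No, P and Q are not independent. Quantitatively, I(P;Q) > 0:

H(P) = -[(1/4)·log₂(1/4) + (5/16)·log₂(5/16) + (7/16)·log₂(7/16)]
  = 0.5000 + 0.5244 + 0.5218
  = 1.5462 bits
H(Q) = -[(3/16)·log₂(3/16) + (5/16)·log₂(5/16) + (1/2)·log₂(1/2)]
  = 0.4528 + 0.5244 + 0.5000
  = 1.4772 bits
H(P,Q) = -[(1/4)·log₂(1/4) + (1/8)·log₂(1/8) + (3/16)·log₂(3/16) + (1/16)·log₂(1/16) + (5/16)·log₂(5/16) + (1/16)·log₂(1/16)]
  = 0.5000 + 0.3750 + 0.4528 + 0.2500 + 0.5244 + 0.2500
  = 2.3522 bits
I(P;Q) = H(P) + H(Q) - H(P,Q) = 1.5462 + 1.4772 - 2.3522 = 0.6712 bits > 0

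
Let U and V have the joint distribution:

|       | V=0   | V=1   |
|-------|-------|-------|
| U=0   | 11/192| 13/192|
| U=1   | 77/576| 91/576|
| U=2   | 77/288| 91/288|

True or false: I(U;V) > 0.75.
Marginal P(U) (row sums):
  P(U=0) = 11/192 + 13/192 = 1/8
  P(U=1) = 77/576 + 91/576 = 7/24
  P(U=2) = 77/288 + 91/288 = 7/12
Marginal P(V) (column sums):
  P(V=0) = 11/192 + 77/576 + 77/288 = 11/24
  P(V=1) = 13/192 + 91/576 + 91/288 = 13/24

H(U) = -[(1/8)·log₂(1/8) + (7/24)·log₂(7/24) + (7/12)·log₂(7/12)]
  = 0.3750 + 0.5185 + 0.4536
  = 1.3471 bits
H(V) = -[(11/24)·log₂(11/24) + (13/24)·log₂(13/24)]
  = 0.5159 + 0.4791
  = 0.9950 bits
H(U,V) = -[(11/192)·log₂(11/192) + (13/192)·log₂(13/192) + (77/576)·log₂(77/576) + (91/576)·log₂(91/576) + (77/288)·log₂(77/288) + (91/288)·log₂(91/288)]
  = 0.2364 + 0.2630 + 0.3881 + 0.4206 + 0.5088 + 0.5252
  = 2.3421 bits

I(U;V) = H(U) + H(V) - H(U,V)
  = 1.3471 + 0.9950 - 2.3421
  = 0.0000 bits

False. I(U;V) = 0.0000 bits, which is ≤ 0.75 bits.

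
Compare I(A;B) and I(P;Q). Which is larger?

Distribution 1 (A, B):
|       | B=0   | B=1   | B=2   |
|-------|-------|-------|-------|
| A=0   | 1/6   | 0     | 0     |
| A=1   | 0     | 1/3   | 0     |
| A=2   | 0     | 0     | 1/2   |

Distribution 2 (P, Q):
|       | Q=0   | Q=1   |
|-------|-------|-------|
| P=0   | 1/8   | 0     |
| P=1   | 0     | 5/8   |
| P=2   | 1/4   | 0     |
Distribution 1 (A, B):
Marginal P(A) (row sums):
  P(A=0) = 1/6 + 0 + 0 = 1/6
  P(A=1) = 0 + 1/3 + 0 = 1/3
  P(A=2) = 0 + 0 + 1/2 = 1/2
Marginal P(B) (column sums):
  P(B=0) = 1/6 + 0 + 0 = 1/6
  P(B=1) = 0 + 1/3 + 0 = 1/3
  P(B=2) = 0 + 0 + 1/2 = 1/2

H(A) = -[(1/6)·log₂(1/6) + (1/3)·log₂(1/3) + (1/2)·log₂(1/2)]
  = 0.4308 + 0.5283 + 0.5000
  = 1.4591 bits
H(B) = -[(1/6)·log₂(1/6) + (1/3)·log₂(1/3) + (1/2)·log₂(1/2)]
  = 0.4308 + 0.5283 + 0.5000
  = 1.4591 bits
H(A,B) = -[(1/6)·log₂(1/6) + (1/3)·log₂(1/3) + (1/2)·log₂(1/2)]
  = 0.4308 + 0.5283 + 0.5000
  = 1.4591 bits

I(A;B) = H(A) + H(B) - H(A,B)
  = 1.4591 + 1.4591 - 1.4591
  = 1.4591 bits

Distribution 2 (P, Q):
Marginal P(P) (row sums):
  P(P=0) = 1/8 + 0 = 1/8
  P(P=1) = 0 + 5/8 = 5/8
  P(P=2) = 1/4 + 0 = 1/4
Marginal P(Q) (column sums):
  P(Q=0) = 1/8 + 0 + 1/4 = 3/8
  P(Q=1) = 0 + 5/8 + 0 = 5/8

H(P) = -[(1/8)·log₂(1/8) + (5/8)·log₂(5/8) + (1/4)·log₂(1/4)]
  = 0.3750 + 0.4238 + 0.5000
  = 1.2988 bits
H(Q) = -[(3/8)·log₂(3/8) + (5/8)·log₂(5/8)]
  = 0.5306 + 0.4238
  = 0.9544 bits
H(P,Q) = -[(1/8)·log₂(1/8) + (5/8)·log₂(5/8) + (1/4)·log₂(1/4)]
  = 0.3750 + 0.4238 + 0.5000
  = 1.2988 bits

I(P;Q) = H(P) + H(Q) - H(P,Q)
  = 1.2988 + 0.9544 - 1.2988
  = 0.9544 bits

I(A;B) = 1.4591 bits > I(P;Q) = 0.9544 bits, so (A, B) has the higher mutual information (stronger dependence).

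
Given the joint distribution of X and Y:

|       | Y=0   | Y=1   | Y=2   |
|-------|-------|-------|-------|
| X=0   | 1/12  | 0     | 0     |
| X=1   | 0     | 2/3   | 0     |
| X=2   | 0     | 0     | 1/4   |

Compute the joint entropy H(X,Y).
H(X,Y) = -Σ P(X,Y) log₂ P(X,Y), summed over the non-zero cells:
H(X,Y) = -[(1/12)·log₂(1/12) + (2/3)·log₂(2/3) + (1/4)·log₂(1/4)]
  = 0.2987 + 0.3900 + 0.5000
  = 1.1887 bits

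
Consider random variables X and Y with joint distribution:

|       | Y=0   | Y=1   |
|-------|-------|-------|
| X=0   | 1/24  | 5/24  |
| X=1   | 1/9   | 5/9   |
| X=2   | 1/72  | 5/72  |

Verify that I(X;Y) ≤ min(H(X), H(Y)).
Marginal P(X) (row sums):
  P(X=0) = 1/24 + 5/24 = 1/4
  P(X=1) = 1/9 + 5/9 = 2/3
  P(X=2) = 1/72 + 5/72 = 1/12
Marginal P(Y) (column sums):
  P(Y=0) = 1/24 + 1/9 + 1/72 = 1/6
  P(Y=1) = 5/24 + 5/9 + 5/72 = 5/6

H(X) = -[(1/4)·log₂(1/4) + (2/3)·log₂(2/3) + (1/12)·log₂(1/12)]
  = 0.5000 + 0.3900 + 0.2987
  = 1.1887 bits
H(Y) = -[(1/6)·log₂(1/6) + (5/6)·log₂(5/6)]
  = 0.4308 + 0.2192
  = 0.6500 bits
H(X,Y) = -[(1/24)·log₂(1/24) + (5/24)·log₂(5/24) + (1/9)·log₂(1/9) + (5/9)·log₂(5/9) + (1/72)·log₂(1/72) + (5/72)·log₂(5/72)]
  = 0.1910 + 0.4715 + 0.3522 + 0.4711 + 0.0857 + 0.2672
  = 1.8387 bits

I(X;Y) = H(X) + H(Y) - H(X,Y)
  = 1.1887 + 0.6500 - 1.8387
  = 0.0000 bits

min(H(X), H(Y)) = min(1.1887, 0.6500) = 0.6500 bits
Since 0.0000 ≤ 0.6500, the bound is satisfied ✓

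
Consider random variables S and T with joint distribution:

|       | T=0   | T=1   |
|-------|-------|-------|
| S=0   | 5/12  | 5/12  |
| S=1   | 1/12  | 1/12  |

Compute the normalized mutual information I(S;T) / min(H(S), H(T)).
Marginal P(S) (row sums):
  P(S=0) = 5/12 + 5/12 = 5/6
  P(S=1) = 1/12 + 1/12 = 1/6
Marginal P(T) (column sums):
  P(T=0) = 5/12 + 1/12 = 1/2
  P(T=1) = 5/12 + 1/12 = 1/2

H(S) = -[(5/6)·log₂(5/6) + (1/6)·log₂(1/6)]
  = 0.2192 + 0.4308
  = 0.6500 bits
H(T) = -[(1/2)·log₂(1/2) + (1/2)·log₂(1/2)]
  = 0.5000 + 0.5000
  = 1.0000 bits
H(S,T) = -[(5/12)·log₂(5/12) + (5/12)·log₂(5/12) + (1/12)·log₂(1/12) + (1/12)·log₂(1/12)]
  = 0.5263 + 0.5263 + 0.2987 + 0.2987
  = 1.6500 bits

I(S;T) = H(S) + H(T) - H(S,T)
  = 0.6500 + 1.0000 - 1.6500
  = 0.0000 bits

min(H(S), H(T)) = min(0.6500, 1.0000) = 0.6500 bits
Normalized MI = 0.0000 / 0.6500 = 0.0000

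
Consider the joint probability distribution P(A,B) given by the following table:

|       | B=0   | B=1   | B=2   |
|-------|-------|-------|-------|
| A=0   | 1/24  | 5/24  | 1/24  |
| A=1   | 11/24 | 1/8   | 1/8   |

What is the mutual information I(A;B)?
Marginal P(A) (row sums):
  P(A=0) = 1/24 + 5/24 + 1/24 = 7/24
  P(A=1) = 11/24 + 1/8 + 1/8 = 17/24
Marginal P(B) (column sums):
  P(B=0) = 1/24 + 11/24 = 1/2
  P(B=1) = 5/24 + 1/8 = 1/3
  P(B=2) = 1/24 + 1/8 = 1/6

H(A) = -[(7/24)·log₂(7/24) + (17/24)·log₂(17/24)]
  = 0.5185 + 0.3524
  = 0.8709 bits
H(B) = -[(1/2)·log₂(1/2) + (1/3)·log₂(1/3) + (1/6)·log₂(1/6)]
  = 0.5000 + 0.5283 + 0.4308
  = 1.4591 bits
H(A,B) = -[(1/24)·log₂(1/24) + (5/24)·log₂(5/24) + (1/24)·log₂(1/24) + (11/24)·log₂(11/24) + (1/8)·log₂(1/8) + (1/8)·log₂(1/8)]
  = 0.1910 + 0.4715 + 0.1910 + 0.5159 + 0.3750 + 0.3750
  = 2.1194 bits

I(A;B) = H(A) + H(B) - H(A,B)
  = 0.8709 + 1.4591 - 2.1194
  = 0.2106 bits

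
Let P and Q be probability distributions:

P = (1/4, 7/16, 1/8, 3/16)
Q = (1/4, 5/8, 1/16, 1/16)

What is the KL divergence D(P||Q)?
D(P||Q) = Σ P(i) log₂(P(i)/Q(i))
  i=0: (1/4) × log₂((1/4)/(1/4)) = (1/4) × log₂(1) = 0.0000
  i=1: (7/16) × log₂((7/16)/(5/8)) = (7/16) × log₂(7/10) = -0.2251
  i=2: (1/8) × log₂((1/8)/(1/16)) = (1/8) × log₂(2) = 0.1250
  i=3: (3/16) × log₂((3/16)/(1/16)) = (3/16) × log₂(3) = 0.2972
D(P||Q) = 0.0000 - 0.2251 + 0.1250 + 0.2972
  = 0.1971 bits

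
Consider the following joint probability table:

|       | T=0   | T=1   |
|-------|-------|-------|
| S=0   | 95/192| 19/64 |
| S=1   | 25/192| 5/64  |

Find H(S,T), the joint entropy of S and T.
H(S,T) = -Σ P(S,T) log₂ P(S,T), summed over the non-zero cells:
H(S,T) = -[(95/192)·log₂(95/192) + (19/64)·log₂(19/64) + (25/192)·log₂(25/192) + (5/64)·log₂(5/64)]
  = 0.5023 + 0.5201 + 0.3830 + 0.2873
  = 1.6927 bits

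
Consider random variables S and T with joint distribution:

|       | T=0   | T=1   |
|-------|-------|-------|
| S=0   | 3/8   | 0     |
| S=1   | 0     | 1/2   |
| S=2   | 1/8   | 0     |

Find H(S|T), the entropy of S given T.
Marginal P(T) (column sums):
  P(T=0) = 3/8 + 0 + 1/8 = 1/2
  P(T=1) = 0 + 1/2 + 0 = 1/2

H(S|T) = -Σ P(S,T)·log₂ P(S|T), where P(S|T) = P(S,T) / P(T)
  (cells with P(S,T) = 0 contribute 0)
  (S=0,T=0): P(S|T) = (3/8)/(1/2) = 3/4;  -(3/8)·log₂(3/4) = 0.1556
  (S=1,T=1): P(S|T) = (1/2)/(1/2) = 1;  -(1/2)·log₂(1) = 0.0000
  (S=2,T=0): P(S|T) = (1/8)/(1/2) = 1/4;  -(1/8)·log₂(1/4) = 0.2500
H(S|T) = 0.1556 + 0.0000 + 0.2500
  = 0.4056 bits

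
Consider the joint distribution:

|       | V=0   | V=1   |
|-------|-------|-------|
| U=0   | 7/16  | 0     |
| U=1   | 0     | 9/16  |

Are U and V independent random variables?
Marginal P(U) (row sums):
  P(U=0) = 7/16 + 0 = 7/16
  P(U=1) = 0 + 9/16 = 9/16
Marginal P(V) (column sums):
  P(V=0) = 7/16 + 0 = 7/16
  P(V=1) = 0 + 9/16 = 9/16

U and V are independent iff P(U=i,V=j) = P(U=i)·P(V=j) for every cell.
  P(U=0)·P(V=0) = 7/16 × 7/16 = 49/256, but P(U=0,V=0) = 7/16 ✗

No, U and V are not independent. Quantitatively, I(U;V) > 0:

H(U) = -[(7/16)·log₂(7/16) + (9/16)·log₂(9/16)]
  = 0.5218 + 0.4669
  = 0.9887 bits
H(V) = -[(7/16)·log₂(7/16) + (9/16)·log₂(9/16)]
  = 0.5218 + 0.4669
  = 0.9887 bits
H(U,V) = -[(7/16)·log₂(7/16) + (9/16)·log₂(9/16)]
  = 0.5218 + 0.4669
  = 0.9887 bits
I(U;V) = H(U) + H(V) - H(U,V) = 0.9887 + 0.9887 - 0.9887 = 0.9887 bits > 0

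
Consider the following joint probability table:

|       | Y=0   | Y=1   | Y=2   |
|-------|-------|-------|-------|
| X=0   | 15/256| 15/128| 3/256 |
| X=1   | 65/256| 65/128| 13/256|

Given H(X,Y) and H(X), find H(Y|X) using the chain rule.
From the chain rule: H(X,Y) = H(X) + H(Y|X)
Therefore: H(Y|X) = H(X,Y) - H(X)

H(X,Y) = -[(15/256)·log₂(15/256) + (15/128)·log₂(15/128) + (3/256)·log₂(3/256) + (65/256)·log₂(65/256) + (65/128)·log₂(65/128) + (13/256)·log₂(13/256)]
  = 0.2398 + 0.3625 + 0.0752 + 0.5021 + 0.4965 + 0.2183
  = 1.8944 bits
Marginal P(X) (row sums):
  P(X=0) = 15/256 + 15/128 + 3/256 = 3/16
  P(X=1) = 65/256 + 65/128 + 13/256 = 13/16
H(X) = -[(3/16)·log₂(3/16) + (13/16)·log₂(13/16)]
  = 0.4528 + 0.2434
  = 0.6962 bits

H(Y|X) = 1.8944 - 0.6962 = 1.1982 bits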